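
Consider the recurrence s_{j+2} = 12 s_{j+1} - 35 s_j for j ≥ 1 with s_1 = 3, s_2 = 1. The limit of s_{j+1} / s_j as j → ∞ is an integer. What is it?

7

The characteristic equation is r^2 - 12r + 35 = 0, which factors as (r - 7)(r - 5) = 0.
So the roots are 7 and 5. Since |7| > |5| and the coefficient of 7^j is non-zero, the ratio tends to 7.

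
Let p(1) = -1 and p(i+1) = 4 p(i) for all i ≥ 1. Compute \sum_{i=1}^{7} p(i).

p(2) = 4·(-1) = -4
p(3) = 4·(-4) = -16
p(4) = 4·(-16) = -64
p(5) = 4·(-64) = -256
p(6) = 4·(-256) = -1024
p(7) = 4·(-1024) = -4096
Sum = (-1) + (-4) + (-16) + (-64) + (-256) + (-1024) + (-4096) = -5461

-5461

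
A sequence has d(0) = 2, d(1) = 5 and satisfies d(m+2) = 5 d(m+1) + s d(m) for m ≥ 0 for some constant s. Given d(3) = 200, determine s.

d(2) = 25 + 2s
d(3) = 125 + 15s
So 125 + 15s = 200, giving s = 5.

5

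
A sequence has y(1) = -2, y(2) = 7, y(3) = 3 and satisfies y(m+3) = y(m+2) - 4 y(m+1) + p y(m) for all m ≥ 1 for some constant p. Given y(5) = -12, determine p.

5

y(4) = -25 - 2p
y(5) = -37 + 5p
So -37 + 5p = -12, giving p = 5.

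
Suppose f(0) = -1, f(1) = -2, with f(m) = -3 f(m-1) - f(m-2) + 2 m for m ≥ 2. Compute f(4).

72

f(2) = -3(-2) - (-1) + 4 = 11
f(3) = -3(11) - (-2) + 6 = -25
f(4) = -3(-25) - 11 + 8 = 72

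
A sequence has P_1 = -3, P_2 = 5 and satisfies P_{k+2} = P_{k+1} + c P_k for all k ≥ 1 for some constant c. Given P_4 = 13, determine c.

4

P_3 = 5 - 3c
P_4 = 5 + 2c
So 5 + 2c = 13, giving c = 4.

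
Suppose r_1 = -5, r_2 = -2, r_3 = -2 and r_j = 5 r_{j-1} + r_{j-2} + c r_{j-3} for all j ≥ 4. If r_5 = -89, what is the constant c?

r_4 = -12 - 5c
r_5 = -62 - 27c
So -62 - 27c = -89, giving c = 1.

1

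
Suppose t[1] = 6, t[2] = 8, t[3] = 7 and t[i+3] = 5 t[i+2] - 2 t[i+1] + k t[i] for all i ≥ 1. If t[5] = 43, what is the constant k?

-1

t[4] = 19 + 6k
t[5] = 81 + 38k
So 81 + 38k = 43, giving k = -1.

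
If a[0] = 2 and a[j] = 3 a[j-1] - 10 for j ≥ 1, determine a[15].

The fixed point is -10/(1 - 3) = 5, so a[j] - 5 = 3(a[j-1] - 5).
Hence a[j] = -3·3^j + 5.
a[15] = -3·3^{15} + 5 = -3·14348907 + 5 = -43046716.

-43046716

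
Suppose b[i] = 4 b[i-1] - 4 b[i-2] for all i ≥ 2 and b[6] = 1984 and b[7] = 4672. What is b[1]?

Rearranging, b[i-2] = (b[i] - 4 b[i-1]) / -4.
b[5] = (4672 - 4·1984) / -4 = -3264/-4 = 816
b[4] = (1984 - 4·816) / -4 = -1280/-4 = 320
b[3] = (816 - 4·320) / -4 = -464/-4 = 116
b[2] = (320 - 4·116) / -4 = -144/-4 = 36
b[1] = (116 - 4·36) / -4 = -28/-4 = 7

7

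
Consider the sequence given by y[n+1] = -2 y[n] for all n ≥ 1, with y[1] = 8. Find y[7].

512

y[2] = -2(8) = -16
y[3] = -2(-16) = 32
y[4] = -2(32) = -64
y[5] = -2(-64) = 128
y[6] = -2(128) = -256
y[7] = -2(-256) = 512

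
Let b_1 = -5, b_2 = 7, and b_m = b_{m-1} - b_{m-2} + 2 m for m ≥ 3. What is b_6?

b_3 = 7 - (-5) + 6 = 18
b_4 = 18 - 7 + 8 = 19
b_5 = 19 - 18 + 10 = 11
b_6 = 11 - 19 + 12 = 4

4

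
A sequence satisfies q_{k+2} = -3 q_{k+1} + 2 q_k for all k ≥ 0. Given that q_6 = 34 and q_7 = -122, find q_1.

-4

Rearranging, q_{k-2} = (q_k + 3 q_{k-1}) / 2.
q_5 = (-122 + 3·34) / 2 = -20/2 = -10
q_4 = (34 + 3·(-10)) / 2 = 4/2 = 2
q_3 = (-10 + 3·2) / 2 = -4/2 = -2
q_2 = (2 + 3·(-2)) / 2 = -4/2 = -2
q_1 = (-2 + 3·(-2)) / 2 = -8/2 = -4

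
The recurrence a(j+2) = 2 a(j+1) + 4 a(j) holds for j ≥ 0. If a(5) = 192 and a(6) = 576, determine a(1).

Rearranging, a(j-2) = (a(j) - 2 a(j-1)) / 4.
a(4) = (576 - 2·192) / 4 = 192/4 = 48
a(3) = (192 - 2·48) / 4 = 96/4 = 24
a(2) = (48 - 2·24) / 4 = 0/4 = 0
a(1) = (24 - 2·0) / 4 = 24/4 = 6

6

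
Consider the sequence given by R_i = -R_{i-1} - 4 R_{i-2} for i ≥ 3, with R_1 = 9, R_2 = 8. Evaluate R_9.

484

R_3 = -8 - 4*9 = -44
R_4 = -(-44) - 4*8 = 12
R_5 = -12 - 4*(-44) = 164
R_6 = -164 - 4*12 = -212
R_7 = -(-212) - 4*164 = -444
R_8 = -(-444) - 4*(-212) = 1292
R_9 = -1292 - 4*(-444) = 484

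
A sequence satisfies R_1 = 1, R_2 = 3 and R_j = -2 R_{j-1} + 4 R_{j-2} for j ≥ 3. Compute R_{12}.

160768

R_3 = -2(3) + 4(1) = -2
R_4 = -2(-2) + 4(3) = 16
R_5 = -2(16) + 4(-2) = -40
R_6 = -2(-40) + 4(16) = 144
R_7 = -2(144) + 4(-40) = -448
R_8 = -2(-448) + 4(144) = 1472
R_9 = -2(1472) + 4(-448) = -4736
R_{10} = -2(-4736) + 4(1472) = 15360
R_{11} = -2(15360) + 4(-4736) = -49664
R_{12} = -2(-49664) + 4(15360) = 160768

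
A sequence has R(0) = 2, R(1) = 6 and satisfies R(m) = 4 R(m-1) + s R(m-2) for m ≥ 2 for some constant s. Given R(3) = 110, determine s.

1

R(2) = 24 + 2s
R(3) = 96 + 14s
So 96 + 14s = 110, giving s = 1.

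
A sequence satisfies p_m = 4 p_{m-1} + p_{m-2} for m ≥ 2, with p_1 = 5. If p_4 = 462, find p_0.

6

Let p_0 = w.
p_2 = 20 + w
p_3 = 85 + 4w
p_4 = 360 + 17w
So 360 + 17w = 462, giving w = 6.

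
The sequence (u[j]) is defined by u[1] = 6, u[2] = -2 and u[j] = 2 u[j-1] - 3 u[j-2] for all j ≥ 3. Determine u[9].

-346

u[3] = 2(-2) - 3(6) = -22
u[4] = 2(-22) - 3(-2) = -38
u[5] = 2(-38) - 3(-22) = -10
u[6] = 2(-10) - 3(-38) = 94
u[7] = 2(94) - 3(-10) = 218
u[8] = 2(218) - 3(94) = 154
u[9] = 2(154) - 3(218) = -346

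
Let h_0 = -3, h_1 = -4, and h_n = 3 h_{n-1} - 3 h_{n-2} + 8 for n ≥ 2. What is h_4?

h_2 = 3*(-4) - 3*(-3) + 8 = 5
h_3 = 3*5 - 3*(-4) + 8 = 35
h_4 = 3*35 - 3*5 + 8 = 98

98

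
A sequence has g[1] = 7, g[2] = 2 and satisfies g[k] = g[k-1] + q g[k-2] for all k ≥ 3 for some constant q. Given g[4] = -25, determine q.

g[3] = 2 + 7q
g[4] = 2 + 9q
So 2 + 9q = -25, giving q = -3.

-3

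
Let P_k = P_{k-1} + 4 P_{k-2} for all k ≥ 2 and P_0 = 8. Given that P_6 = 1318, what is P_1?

Let P_1 = x.
P_2 = 32 + x
P_3 = 32 + 5x
P_4 = 160 + 9x
P_5 = 288 + 29x
P_6 = 928 + 65x
So 928 + 65x = 1318, giving x = 6.

6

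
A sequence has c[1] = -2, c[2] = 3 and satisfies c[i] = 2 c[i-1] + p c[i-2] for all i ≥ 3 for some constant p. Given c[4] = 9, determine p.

c[3] = 6 - 2p
c[4] = 12 - p
So 12 - p = 9, giving p = 3.

3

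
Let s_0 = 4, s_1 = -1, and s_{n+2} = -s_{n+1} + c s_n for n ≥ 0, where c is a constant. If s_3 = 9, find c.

-2

s_2 = 1 + 4c
s_3 = -1 - 5c
So -1 - 5c = 9, giving c = -2.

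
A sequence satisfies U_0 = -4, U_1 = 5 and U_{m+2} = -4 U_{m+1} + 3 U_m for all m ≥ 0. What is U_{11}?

U_2 = -4(5) + 3(-4) = -32
U_3 = -4(-32) + 3(5) = 143
U_4 = -4(143) + 3(-32) = -668
U_5 = -4(-668) + 3(143) = 3101
U_6 = -4(3101) + 3(-668) = -14408
U_7 = -4(-14408) + 3(3101) = 66935
U_8 = -4(66935) + 3(-14408) = -310964
U_9 = -4(-310964) + 3(66935) = 1444661
U_{10} = -4(1444661) + 3(-310964) = -6711536
U_{11} = -4(-6711536) + 3(1444661) = 31180127

31180127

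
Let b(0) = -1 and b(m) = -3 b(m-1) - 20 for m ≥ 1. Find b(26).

The fixed point is -20/(1 + 3) = -5, so b(m) + 5 = -3(b(m-1) + 5).
Hence b(m) = 4·(-3)^m - 5.
b(26) = 4·(-3)^{26} - 5 = 4·2541865828329 - 5 = 10167463313311.

10167463313311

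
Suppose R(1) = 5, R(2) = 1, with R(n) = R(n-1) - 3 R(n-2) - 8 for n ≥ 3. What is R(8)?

R(3) = 1 - 3·5 - 8 = -22
R(4) = (-22) - 3·1 - 8 = -33
R(5) = (-33) - 3·(-22) - 8 = 25
R(6) = 25 - 3·(-33) - 8 = 116
R(7) = 116 - 3·25 - 8 = 33
R(8) = 33 - 3·116 - 8 = -323

-323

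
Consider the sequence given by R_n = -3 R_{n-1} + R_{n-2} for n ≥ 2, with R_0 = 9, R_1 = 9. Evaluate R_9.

81387

R_2 = -3·9 + 9 = -18
R_3 = -3·(-18) + 9 = 63
R_4 = -3·63 + (-18) = -207
R_5 = -3·(-207) + 63 = 684
R_6 = -3·684 + (-207) = -2259
R_7 = -3·(-2259) + 684 = 7461
R_8 = -3·7461 + (-2259) = -24642
R_9 = -3·(-24642) + 7461 = 81387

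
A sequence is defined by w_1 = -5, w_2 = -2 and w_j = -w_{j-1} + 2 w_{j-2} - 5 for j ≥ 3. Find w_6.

w_3 = -(-2) + 2(-5) - 5 = -13
w_4 = -(-13) + 2(-2) - 5 = 4
w_5 = -4 + 2(-13) - 5 = -35
w_6 = -(-35) + 2(4) - 5 = 38

38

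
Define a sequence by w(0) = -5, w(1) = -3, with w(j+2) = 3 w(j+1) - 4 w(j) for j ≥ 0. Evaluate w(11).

7917

w(2) = 3(-3) - 4(-5) = 11
w(3) = 3(11) - 4(-3) = 45
w(4) = 3(45) - 4(11) = 91
w(5) = 3(91) - 4(45) = 93
w(6) = 3(93) - 4(91) = -85
w(7) = 3(-85) - 4(93) = -627
w(8) = 3(-627) - 4(-85) = -1541
w(9) = 3(-1541) - 4(-627) = -2115
w(10) = 3(-2115) - 4(-1541) = -181
w(11) = 3(-181) - 4(-2115) = 7917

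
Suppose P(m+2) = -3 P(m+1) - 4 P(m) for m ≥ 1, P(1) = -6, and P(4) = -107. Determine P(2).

Let P(2) = v.
P(3) = 24 - 3v
P(4) = -72 + 5v
So -72 + 5v = -107, giving v = -7.

-7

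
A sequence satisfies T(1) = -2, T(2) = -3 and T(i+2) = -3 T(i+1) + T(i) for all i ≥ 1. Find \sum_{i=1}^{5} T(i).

T(3) = -3·(-3) + (-2) = 7
T(4) = -3·7 + (-3) = -24
T(5) = -3·(-24) + 7 = 79
Sum = (-2) + (-3) + 7 + (-24) + 79 = 57

57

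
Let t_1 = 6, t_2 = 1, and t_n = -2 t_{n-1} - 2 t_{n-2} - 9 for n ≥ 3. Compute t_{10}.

t_3 = -2*1 - 2*6 - 9 = -23
t_4 = -2*(-23) - 2*1 - 9 = 35
t_5 = -2*35 - 2*(-23) - 9 = -33
t_6 = -2*(-33) - 2*35 - 9 = -13
t_7 = -2*(-13) - 2*(-33) - 9 = 83
t_8 = -2*83 - 2*(-13) - 9 = -149
t_9 = -2*(-149) - 2*83 - 9 = 123
t_{10} = -2*123 - 2*(-149) - 9 = 43

43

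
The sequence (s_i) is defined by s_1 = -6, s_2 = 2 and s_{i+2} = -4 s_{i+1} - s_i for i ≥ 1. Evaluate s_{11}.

-59362

s_3 = -4(2) - (-6) = -2
s_4 = -4(-2) - 2 = 6
s_5 = -4(6) - (-2) = -22
s_6 = -4(-22) - 6 = 82
s_7 = -4(82) - (-22) = -306
s_8 = -4(-306) - 82 = 1142
s_9 = -4(1142) - (-306) = -4262
s_{10} = -4(-4262) - 1142 = 15906
s_{11} = -4(15906) - (-4262) = -59362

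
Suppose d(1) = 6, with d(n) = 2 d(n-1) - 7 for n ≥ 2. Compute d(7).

d(2) = 2*6 - 7 = 5
d(3) = 2*5 - 7 = 3
d(4) = 2*3 - 7 = -1
d(5) = 2*(-1) - 7 = -9
d(6) = 2*(-9) - 7 = -25
d(7) = 2*(-25) - 7 = -57

-57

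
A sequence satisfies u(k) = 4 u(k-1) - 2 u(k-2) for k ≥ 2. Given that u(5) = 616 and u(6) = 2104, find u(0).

Rearranging, u(k-2) = (u(k) - 4 u(k-1)) / -2.
u(4) = (2104 - 4(616)) / -2 = -360/-2 = 180
u(3) = (616 - 4(180)) / -2 = -104/-2 = 52
u(2) = (180 - 4(52)) / -2 = -28/-2 = 14
u(1) = (52 - 4(14)) / -2 = -4/-2 = 2
u(0) = (14 - 4(2)) / -2 = 6/-2 = -3

-3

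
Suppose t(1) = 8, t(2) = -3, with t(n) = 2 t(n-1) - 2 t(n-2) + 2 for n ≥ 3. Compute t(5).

t(3) = 2*(-3) - 2*8 + 2 = -20
t(4) = 2*(-20) - 2*(-3) + 2 = -32
t(5) = 2*(-32) - 2*(-20) + 2 = -22

-22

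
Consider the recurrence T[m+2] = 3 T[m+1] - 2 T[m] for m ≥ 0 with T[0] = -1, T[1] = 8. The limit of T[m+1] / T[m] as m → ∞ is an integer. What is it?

The characteristic equation is r^2 - 3r + 2 = 0, which factors as (r - 2)(r - 1) = 0.
So the roots are 2 and 1. Since |2| > |1| and the coefficient of 2^m is non-zero, the ratio tends to 2.

2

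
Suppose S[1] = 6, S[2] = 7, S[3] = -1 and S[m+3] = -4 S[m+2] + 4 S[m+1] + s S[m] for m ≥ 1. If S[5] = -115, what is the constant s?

S[4] = 32 + 6s
S[5] = -132 - 17s
So -132 - 17s = -115, giving s = -1.

-1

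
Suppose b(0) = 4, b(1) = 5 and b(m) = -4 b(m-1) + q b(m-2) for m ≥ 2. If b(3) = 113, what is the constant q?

-3

b(2) = -20 + 4q
b(3) = 80 - 11q
So 80 - 11q = 113, giving q = -3.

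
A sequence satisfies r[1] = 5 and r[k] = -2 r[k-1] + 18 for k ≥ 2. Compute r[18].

The fixed point is 18/(1 + 2) = 6, so r[k] - 6 = -2(r[k-1] - 6).
Hence r[k] = -1·(-2)^{k-1} + 6.
r[18] = -1·(-2)^{17} + 6 = -1·-131072 + 6 = 131078.

131078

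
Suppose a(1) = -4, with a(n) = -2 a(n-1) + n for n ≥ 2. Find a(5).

-71

a(2) = -2·(-4) + 2 = 10
a(3) = -2·10 + 3 = -17
a(4) = -2·(-17) + 4 = 38
a(5) = -2·38 + 5 = -71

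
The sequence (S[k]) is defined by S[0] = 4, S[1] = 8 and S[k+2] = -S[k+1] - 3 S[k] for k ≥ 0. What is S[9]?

S[2] = -8 - 3(4) = -20
S[3] = -(-20) - 3(8) = -4
S[4] = -(-4) - 3(-20) = 64
S[5] = -64 - 3(-4) = -52
S[6] = -(-52) - 3(64) = -140
S[7] = -(-140) - 3(-52) = 296
S[8] = -296 - 3(-140) = 124
S[9] = -124 - 3(296) = -1012

-1012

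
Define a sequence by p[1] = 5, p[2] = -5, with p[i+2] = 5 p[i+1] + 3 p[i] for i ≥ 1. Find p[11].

-10292035

p[3] = 5·(-5) + 3·5 = -10
p[4] = 5·(-10) + 3·(-5) = -65
p[5] = 5·(-65) + 3·(-10) = -355
p[6] = 5·(-355) + 3·(-65) = -1970
p[7] = 5·(-1970) + 3·(-355) = -10915
p[8] = 5·(-10915) + 3·(-1970) = -60485
p[9] = 5·(-60485) + 3·(-10915) = -335170
p[10] = 5·(-335170) + 3·(-60485) = -1857305
p[11] = 5·(-1857305) + 3·(-335170) = -10292035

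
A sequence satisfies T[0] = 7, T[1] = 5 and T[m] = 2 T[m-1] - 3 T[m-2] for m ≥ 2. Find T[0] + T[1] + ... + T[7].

408

T[2] = 2(5) - 3(7) = -11
T[3] = 2(-11) - 3(5) = -37
T[4] = 2(-37) - 3(-11) = -41
T[5] = 2(-41) - 3(-37) = 29
T[6] = 2(29) - 3(-41) = 181
T[7] = 2(181) - 3(29) = 275
Sum = 7 + 5 + (-11) + (-37) + (-41) + 29 + 181 + 275 = 408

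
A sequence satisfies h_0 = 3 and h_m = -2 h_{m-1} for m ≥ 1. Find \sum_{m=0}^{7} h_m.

h_1 = -2·3 = -6
h_2 = -2·(-6) = 12
h_3 = -2·12 = -24
h_4 = -2·(-24) = 48
h_5 = -2·48 = -96
h_6 = -2·(-96) = 192
h_7 = -2·192 = -384
Sum = 3 + (-6) + 12 + (-24) + 48 + (-96) + 192 + (-384) = -255

-255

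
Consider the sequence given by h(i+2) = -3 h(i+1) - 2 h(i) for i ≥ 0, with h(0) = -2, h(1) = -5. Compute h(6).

439

h(2) = -3*(-5) - 2*(-2) = 19
h(3) = -3*19 - 2*(-5) = -47
h(4) = -3*(-47) - 2*19 = 103
h(5) = -3*103 - 2*(-47) = -215
h(6) = -3*(-215) - 2*103 = 439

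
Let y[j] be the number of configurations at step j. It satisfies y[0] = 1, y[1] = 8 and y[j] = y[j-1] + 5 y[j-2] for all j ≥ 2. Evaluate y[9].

22193

y[2] = 8 + 5*1 = 13
y[3] = 13 + 5*8 = 53
y[4] = 53 + 5*13 = 118
y[5] = 118 + 5*53 = 383
y[6] = 383 + 5*118 = 973
y[7] = 973 + 5*383 = 2888
y[8] = 2888 + 5*973 = 7753
y[9] = 7753 + 5*2888 = 22193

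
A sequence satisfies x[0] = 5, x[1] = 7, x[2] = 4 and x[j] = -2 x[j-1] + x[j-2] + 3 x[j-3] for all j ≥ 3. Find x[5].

32

x[3] = -2(4) + 7 + 3(5) = 14
x[4] = -2(14) + 4 + 3(7) = -3
x[5] = -2(-3) + 14 + 3(4) = 32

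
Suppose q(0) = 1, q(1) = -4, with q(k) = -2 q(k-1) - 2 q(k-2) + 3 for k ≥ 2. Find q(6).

-33

q(2) = -2(-4) - 2(1) + 3 = 9
q(3) = -2(9) - 2(-4) + 3 = -7
q(4) = -2(-7) - 2(9) + 3 = -1
q(5) = -2(-1) - 2(-7) + 3 = 19
q(6) = -2(19) - 2(-1) + 3 = -33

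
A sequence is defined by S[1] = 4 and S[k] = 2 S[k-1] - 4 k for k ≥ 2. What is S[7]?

S[2] = 2·4 - 8 = 0
S[3] = 2·0 - 12 = -12
S[4] = 2·(-12) - 16 = -40
S[5] = 2·(-40) - 20 = -100
S[6] = 2·(-100) - 24 = -224
S[7] = 2·(-224) - 28 = -476

-476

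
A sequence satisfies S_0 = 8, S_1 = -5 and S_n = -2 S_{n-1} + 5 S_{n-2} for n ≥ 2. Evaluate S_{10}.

808250

S_2 = -2·(-5) + 5·8 = 50
S_3 = -2·50 + 5·(-5) = -125
S_4 = -2·(-125) + 5·50 = 500
S_5 = -2·500 + 5·(-125) = -1625
S_6 = -2·(-1625) + 5·500 = 5750
S_7 = -2·5750 + 5·(-1625) = -19625
S_8 = -2·(-19625) + 5·5750 = 68000
S_9 = -2·68000 + 5·(-19625) = -234125
S_{10} = -2·(-234125) + 5·68000 = 808250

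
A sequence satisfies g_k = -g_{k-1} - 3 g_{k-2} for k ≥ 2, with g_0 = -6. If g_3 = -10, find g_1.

Let g_1 = v.
g_2 = 18 - v
g_3 = -18 - 2v
So -18 - 2v = -10, giving v = -4.

-4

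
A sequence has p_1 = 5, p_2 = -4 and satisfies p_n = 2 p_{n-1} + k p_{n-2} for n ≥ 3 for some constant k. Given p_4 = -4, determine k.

2

p_3 = -8 + 5k
p_4 = -16 + 6k
So -16 + 6k = -4, giving k = 2.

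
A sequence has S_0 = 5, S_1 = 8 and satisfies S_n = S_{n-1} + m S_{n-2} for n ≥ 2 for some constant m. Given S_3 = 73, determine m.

S_2 = 8 + 5m
S_3 = 8 + 13m
So 8 + 13m = 73, giving m = 5.

5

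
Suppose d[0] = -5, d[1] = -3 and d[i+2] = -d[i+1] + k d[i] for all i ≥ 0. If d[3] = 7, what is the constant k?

d[2] = 3 - 5k
d[3] = -3 + 2k
So -3 + 2k = 7, giving k = 5.

5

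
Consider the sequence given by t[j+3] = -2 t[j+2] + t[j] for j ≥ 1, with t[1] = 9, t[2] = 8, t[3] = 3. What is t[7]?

5

t[4] = -2(3) + 9 = 3
t[5] = -2(3) + 8 = 2
t[6] = -2(2) + 3 = -1
t[7] = -2(-1) + 3 = 5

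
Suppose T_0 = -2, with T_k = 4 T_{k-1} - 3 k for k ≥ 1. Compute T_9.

T_1 = 4(-2) - 3 = -11
T_2 = 4(-11) - 6 = -50
T_3 = 4(-50) - 9 = -209
T_4 = 4(-209) - 12 = -848
T_5 = 4(-848) - 15 = -3407
T_6 = 4(-3407) - 18 = -13646
T_7 = 4(-13646) - 21 = -54605
T_8 = 4(-54605) - 24 = -218444
T_9 = 4(-218444) - 27 = -873803

-873803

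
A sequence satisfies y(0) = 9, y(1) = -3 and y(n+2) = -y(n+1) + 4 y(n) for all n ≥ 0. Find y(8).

7839

y(2) = -(-3) + 4(9) = 39
y(3) = -39 + 4(-3) = -51
y(4) = -(-51) + 4(39) = 207
y(5) = -207 + 4(-51) = -411
y(6) = -(-411) + 4(207) = 1239
y(7) = -1239 + 4(-411) = -2883
y(8) = -(-2883) + 4(1239) = 7839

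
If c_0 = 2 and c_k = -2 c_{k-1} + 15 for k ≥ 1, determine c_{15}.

The fixed point is 15/(1 + 2) = 5, so c_k - 5 = -2(c_{k-1} - 5).
Hence c_k = -3·(-2)^k + 5.
c_{15} = -3·(-2)^{15} + 5 = -3·-32768 + 5 = 98309.

98309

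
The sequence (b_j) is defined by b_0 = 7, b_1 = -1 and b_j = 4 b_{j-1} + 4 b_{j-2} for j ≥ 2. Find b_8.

b_2 = 4*(-1) + 4*7 = 24
b_3 = 4*24 + 4*(-1) = 92
b_4 = 4*92 + 4*24 = 464
b_5 = 4*464 + 4*92 = 2224
b_6 = 4*2224 + 4*464 = 10752
b_7 = 4*10752 + 4*2224 = 51904
b_8 = 4*51904 + 4*10752 = 250624

250624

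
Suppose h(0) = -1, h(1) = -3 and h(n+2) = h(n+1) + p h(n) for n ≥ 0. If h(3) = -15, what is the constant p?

h(2) = -3 - p
h(3) = -3 - 4p
So -3 - 4p = -15, giving p = 3.

3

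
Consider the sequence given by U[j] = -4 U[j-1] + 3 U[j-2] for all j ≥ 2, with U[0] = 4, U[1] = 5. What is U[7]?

U[2] = -4*5 + 3*4 = -8
U[3] = -4*(-8) + 3*5 = 47
U[4] = -4*47 + 3*(-8) = -212
U[5] = -4*(-212) + 3*47 = 989
U[6] = -4*989 + 3*(-212) = -4592
U[7] = -4*(-4592) + 3*989 = 21335

21335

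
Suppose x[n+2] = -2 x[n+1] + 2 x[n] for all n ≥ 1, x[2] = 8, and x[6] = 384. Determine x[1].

Let x[1] = z.
x[3] = -16 + 2z
x[4] = 48 - 4z
x[5] = -128 + 12z
x[6] = 352 - 32z
So 352 - 32z = 384, giving z = -1.

-1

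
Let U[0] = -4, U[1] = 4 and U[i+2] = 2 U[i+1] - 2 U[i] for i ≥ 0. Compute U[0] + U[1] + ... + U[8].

-184

U[2] = 2·4 - 2·(-4) = 16
U[3] = 2·16 - 2·4 = 24
U[4] = 2·24 - 2·16 = 16
U[5] = 2·16 - 2·24 = -16
U[6] = 2·(-16) - 2·16 = -64
U[7] = 2·(-64) - 2·(-16) = -96
U[8] = 2·(-96) - 2·(-64) = -64
Sum = (-4) + 4 + 16 + 24 + 16 + (-16) + (-64) + (-96) + (-64) = -184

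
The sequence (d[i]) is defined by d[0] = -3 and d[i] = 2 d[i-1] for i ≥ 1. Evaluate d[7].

d[1] = 2(-3) = -6
d[2] = 2(-6) = -12
d[3] = 2(-12) = -24
d[4] = 2(-24) = -48
d[5] = 2(-48) = -96
d[6] = 2(-96) = -192
d[7] = 2(-192) = -384

-384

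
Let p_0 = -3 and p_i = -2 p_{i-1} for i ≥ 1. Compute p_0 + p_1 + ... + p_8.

p_1 = -2·(-3) = 6
p_2 = -2·6 = -12
p_3 = -2·(-12) = 24
p_4 = -2·24 = -48
p_5 = -2·(-48) = 96
p_6 = -2·96 = -192
p_7 = -2·(-192) = 384
p_8 = -2·384 = -768
Sum = (-3) + 6 + (-12) + 24 + (-48) + 96 + (-192) + 384 + (-768) = -513

-513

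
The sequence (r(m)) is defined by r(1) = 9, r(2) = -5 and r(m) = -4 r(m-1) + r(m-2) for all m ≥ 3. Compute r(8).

-38993

r(3) = -4*(-5) + 9 = 29
r(4) = -4*29 + (-5) = -121
r(5) = -4*(-121) + 29 = 513
r(6) = -4*513 + (-121) = -2173
r(7) = -4*(-2173) + 513 = 9205
r(8) = -4*9205 + (-2173) = -38993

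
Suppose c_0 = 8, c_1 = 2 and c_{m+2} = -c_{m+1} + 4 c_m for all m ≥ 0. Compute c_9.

c_2 = -2 + 4*8 = 30
c_3 = -30 + 4*2 = -22
c_4 = -(-22) + 4*30 = 142
c_5 = -142 + 4*(-22) = -230
c_6 = -(-230) + 4*142 = 798
c_7 = -798 + 4*(-230) = -1718
c_8 = -(-1718) + 4*798 = 4910
c_9 = -4910 + 4*(-1718) = -11782

-11782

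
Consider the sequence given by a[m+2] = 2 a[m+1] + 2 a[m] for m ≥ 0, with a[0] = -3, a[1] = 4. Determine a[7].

a[2] = 2*4 + 2*(-3) = 2
a[3] = 2*2 + 2*4 = 12
a[4] = 2*12 + 2*2 = 28
a[5] = 2*28 + 2*12 = 80
a[6] = 2*80 + 2*28 = 216
a[7] = 2*216 + 2*80 = 592

592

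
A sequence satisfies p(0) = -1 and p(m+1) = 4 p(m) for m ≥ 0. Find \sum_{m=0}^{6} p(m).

p(1) = 4(-1) = -4
p(2) = 4(-4) = -16
p(3) = 4(-16) = -64
p(4) = 4(-64) = -256
p(5) = 4(-256) = -1024
p(6) = 4(-1024) = -4096
Sum = (-1) + (-4) + (-16) + (-64) + (-256) + (-1024) + (-4096) = -5461

-5461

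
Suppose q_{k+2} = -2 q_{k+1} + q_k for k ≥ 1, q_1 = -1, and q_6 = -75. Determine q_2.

Let q_2 = x.
q_3 = -1 - 2x
q_4 = 2 + 5x
q_5 = -5 - 12x
q_6 = 12 + 29x
So 12 + 29x = -75, giving x = -3.

-3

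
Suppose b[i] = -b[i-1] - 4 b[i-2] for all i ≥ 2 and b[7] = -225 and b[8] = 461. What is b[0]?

Rearranging, b[i-2] = (b[i] + b[i-1]) / -4.
b[6] = (461 + (-225)) / -4 = 236/-4 = -59
b[5] = (-225 + (-59)) / -4 = -284/-4 = 71
b[4] = (-59 + 71) / -4 = 12/-4 = -3
b[3] = (71 + (-3)) / -4 = 68/-4 = -17
b[2] = (-3 + (-17)) / -4 = -20/-4 = 5
b[1] = (-17 + 5) / -4 = -12/-4 = 3
b[0] = (5 + 3) / -4 = 8/-4 = -2

-2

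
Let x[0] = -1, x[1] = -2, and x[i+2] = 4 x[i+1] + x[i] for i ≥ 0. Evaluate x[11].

-3940598

x[2] = 4·(-2) + (-1) = -9
x[3] = 4·(-9) + (-2) = -38
x[4] = 4·(-38) + (-9) = -161
x[5] = 4·(-161) + (-38) = -682
x[6] = 4·(-682) + (-161) = -2889
x[7] = 4·(-2889) + (-682) = -12238
x[8] = 4·(-12238) + (-2889) = -51841
x[9] = 4·(-51841) + (-12238) = -219602
x[10] = 4·(-219602) + (-51841) = -930249
x[11] = 4·(-930249) + (-219602) = -3940598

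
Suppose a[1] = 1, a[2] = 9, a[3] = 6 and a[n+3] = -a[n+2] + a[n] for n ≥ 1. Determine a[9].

-19

a[4] = -6 + 1 = -5
a[5] = -(-5) + 9 = 14
a[6] = -14 + 6 = -8
a[7] = -(-8) + (-5) = 3
a[8] = -3 + 14 = 11
a[9] = -11 + (-8) = -19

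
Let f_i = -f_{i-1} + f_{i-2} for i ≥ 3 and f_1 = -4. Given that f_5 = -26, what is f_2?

Let f_2 = v.
f_3 = -4 - v
f_4 = 4 + 2v
f_5 = -8 - 3v
So -8 - 3v = -26, giving v = 6.

6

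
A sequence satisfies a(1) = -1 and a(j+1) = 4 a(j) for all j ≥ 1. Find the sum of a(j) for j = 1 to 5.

-341

a(2) = 4*(-1) = -4
a(3) = 4*(-4) = -16
a(4) = 4*(-16) = -64
a(5) = 4*(-64) = -256
Sum = (-1) + (-4) + (-16) + (-64) + (-256) = -341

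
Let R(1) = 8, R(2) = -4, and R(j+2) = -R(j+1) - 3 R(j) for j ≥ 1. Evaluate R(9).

-452

R(3) = -(-4) - 3(8) = -20
R(4) = -(-20) - 3(-4) = 32
R(5) = -32 - 3(-20) = 28
R(6) = -28 - 3(32) = -124
R(7) = -(-124) - 3(28) = 40
R(8) = -40 - 3(-124) = 332
R(9) = -332 - 3(40) = -452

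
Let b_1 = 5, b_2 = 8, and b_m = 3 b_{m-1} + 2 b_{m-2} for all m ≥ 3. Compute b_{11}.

860806

b_3 = 3*8 + 2*5 = 34
b_4 = 3*34 + 2*8 = 118
b_5 = 3*118 + 2*34 = 422
b_6 = 3*422 + 2*118 = 1502
b_7 = 3*1502 + 2*422 = 5350
b_8 = 3*5350 + 2*1502 = 19054
b_9 = 3*19054 + 2*5350 = 67862
b_{10} = 3*67862 + 2*19054 = 241694
b_{11} = 3*241694 + 2*67862 = 860806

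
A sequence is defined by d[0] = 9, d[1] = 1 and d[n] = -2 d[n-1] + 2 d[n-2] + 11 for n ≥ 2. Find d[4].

d[2] = -2(1) + 2(9) + 11 = 27
d[3] = -2(27) + 2(1) + 11 = -41
d[4] = -2(-41) + 2(27) + 11 = 147

147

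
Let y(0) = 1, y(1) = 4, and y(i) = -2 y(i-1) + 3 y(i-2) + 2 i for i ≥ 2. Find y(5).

140

y(2) = -2·4 + 3·1 + 4 = -1
y(3) = -2·(-1) + 3·4 + 6 = 20
y(4) = -2·20 + 3·(-1) + 8 = -35
y(5) = -2·(-35) + 3·20 + 10 = 140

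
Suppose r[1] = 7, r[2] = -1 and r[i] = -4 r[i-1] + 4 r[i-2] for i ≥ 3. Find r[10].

-1714432

r[3] = -4·(-1) + 4·7 = 32
r[4] = -4·32 + 4·(-1) = -132
r[5] = -4·(-132) + 4·32 = 656
r[6] = -4·656 + 4·(-132) = -3152
r[7] = -4·(-3152) + 4·656 = 15232
r[8] = -4·15232 + 4·(-3152) = -73536
r[9] = -4·(-73536) + 4·15232 = 355072
r[10] = -4·355072 + 4·(-73536) = -1714432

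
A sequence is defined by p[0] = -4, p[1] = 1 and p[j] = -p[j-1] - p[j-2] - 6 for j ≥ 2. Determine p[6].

-4

p[2] = -1 - (-4) - 6 = -3
p[3] = -(-3) - 1 - 6 = -4
p[4] = -(-4) - (-3) - 6 = 1
p[5] = -1 - (-4) - 6 = -3
p[6] = -(-3) - 1 - 6 = -4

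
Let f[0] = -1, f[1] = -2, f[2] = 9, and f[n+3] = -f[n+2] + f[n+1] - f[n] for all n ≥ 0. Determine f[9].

-446

f[3] = -9 + (-2) - (-1) = -10
f[4] = -(-10) + 9 - (-2) = 21
f[5] = -21 + (-10) - 9 = -40
f[6] = -(-40) + 21 - (-10) = 71
f[7] = -71 + (-40) - 21 = -132
f[8] = -(-132) + 71 - (-40) = 243
f[9] = -243 + (-132) - 71 = -446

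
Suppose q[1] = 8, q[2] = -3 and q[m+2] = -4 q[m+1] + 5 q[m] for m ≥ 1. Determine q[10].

q[3] = -4(-3) + 5(8) = 52
q[4] = -4(52) + 5(-3) = -223
q[5] = -4(-223) + 5(52) = 1152
q[6] = -4(1152) + 5(-223) = -5723
q[7] = -4(-5723) + 5(1152) = 28652
q[8] = -4(28652) + 5(-5723) = -143223
q[9] = -4(-143223) + 5(28652) = 716152
q[10] = -4(716152) + 5(-143223) = -3580723

-3580723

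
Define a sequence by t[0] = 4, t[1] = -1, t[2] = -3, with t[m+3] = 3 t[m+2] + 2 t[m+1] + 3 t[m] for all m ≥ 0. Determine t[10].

t[3] = 3(-3) + 2(-1) + 3(4) = 1
t[4] = 3(1) + 2(-3) + 3(-1) = -6
t[5] = 3(-6) + 2(1) + 3(-3) = -25
t[6] = 3(-25) + 2(-6) + 3(1) = -84
t[7] = 3(-84) + 2(-25) + 3(-6) = -320
t[8] = 3(-320) + 2(-84) + 3(-25) = -1203
t[9] = 3(-1203) + 2(-320) + 3(-84) = -4501
t[10] = 3(-4501) + 2(-1203) + 3(-320) = -16869

-16869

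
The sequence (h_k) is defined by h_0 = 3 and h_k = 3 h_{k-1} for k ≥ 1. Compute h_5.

729

h_1 = 3·3 = 9
h_2 = 3·9 = 27
h_3 = 3·27 = 81
h_4 = 3·81 = 243
h_5 = 3·243 = 729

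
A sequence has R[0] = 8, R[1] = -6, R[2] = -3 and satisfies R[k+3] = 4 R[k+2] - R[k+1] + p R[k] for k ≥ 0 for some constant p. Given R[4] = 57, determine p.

3

R[3] = -6 + 8p
R[4] = -21 + 26p
So -21 + 26p = 57, giving p = 3.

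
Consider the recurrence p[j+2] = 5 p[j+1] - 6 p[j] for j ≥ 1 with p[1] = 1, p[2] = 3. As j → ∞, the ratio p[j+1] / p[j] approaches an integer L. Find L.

The characteristic equation is r^2 - 5r + 6 = 0, which factors as (r - 3)(r - 2) = 0.
So the roots are 3 and 2. Since |3| > |2| and the coefficient of 3^j is non-zero, the ratio tends to 3.

3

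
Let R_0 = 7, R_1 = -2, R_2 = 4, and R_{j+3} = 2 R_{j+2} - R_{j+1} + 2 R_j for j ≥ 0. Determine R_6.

136

R_3 = 2·4 - (-2) + 2·7 = 24
R_4 = 2·24 - 4 + 2·(-2) = 40
R_5 = 2·40 - 24 + 2·4 = 64
R_6 = 2·64 - 40 + 2·24 = 136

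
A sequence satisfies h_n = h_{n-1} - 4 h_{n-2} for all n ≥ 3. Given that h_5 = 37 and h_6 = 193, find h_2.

5

Rearranging, h_{n-2} = (h_n - h_{n-1}) / -4.
h_4 = (193 - 37) / -4 = 156/-4 = -39
h_3 = (37 - (-39)) / -4 = 76/-4 = -19
h_2 = (-39 - (-19)) / -4 = -20/-4 = 5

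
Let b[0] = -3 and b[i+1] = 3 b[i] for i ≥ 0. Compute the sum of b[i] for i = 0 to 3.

-120

b[1] = 3*(-3) = -9
b[2] = 3*(-9) = -27
b[3] = 3*(-27) = -81
Sum = (-3) + (-9) + (-27) + (-81) = -120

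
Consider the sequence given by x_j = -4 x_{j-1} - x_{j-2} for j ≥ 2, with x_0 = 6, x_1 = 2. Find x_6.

-2814

x_2 = -4·2 - 6 = -14
x_3 = -4·(-14) - 2 = 54
x_4 = -4·54 - (-14) = -202
x_5 = -4·(-202) - 54 = 754
x_6 = -4·754 - (-202) = -2814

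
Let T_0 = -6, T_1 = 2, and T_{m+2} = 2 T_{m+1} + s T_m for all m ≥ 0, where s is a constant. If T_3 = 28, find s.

T_2 = 4 - 6s
T_3 = 8 - 10s
So 8 - 10s = 28, giving s = -2.

-2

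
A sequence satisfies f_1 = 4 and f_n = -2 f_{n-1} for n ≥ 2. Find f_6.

-128

f_2 = -2*4 = -8
f_3 = -2*(-8) = 16
f_4 = -2*16 = -32
f_5 = -2*(-32) = 64
f_6 = -2*64 = -128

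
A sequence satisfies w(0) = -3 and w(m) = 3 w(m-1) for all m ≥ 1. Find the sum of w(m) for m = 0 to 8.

w(1) = 3(-3) = -9
w(2) = 3(-9) = -27
w(3) = 3(-27) = -81
w(4) = 3(-81) = -243
w(5) = 3(-243) = -729
w(6) = 3(-729) = -2187
w(7) = 3(-2187) = -6561
w(8) = 3(-6561) = -19683
Sum = (-3) + (-9) + (-27) + (-81) + (-243) + (-729) + (-2187) + (-6561) + (-19683) = -29523

-29523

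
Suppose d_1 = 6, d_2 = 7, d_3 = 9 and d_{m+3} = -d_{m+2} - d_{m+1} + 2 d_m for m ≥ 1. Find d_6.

13

d_4 = -9 - 7 + 2·6 = -4
d_5 = -(-4) - 9 + 2·7 = 9
d_6 = -9 - (-4) + 2·9 = 13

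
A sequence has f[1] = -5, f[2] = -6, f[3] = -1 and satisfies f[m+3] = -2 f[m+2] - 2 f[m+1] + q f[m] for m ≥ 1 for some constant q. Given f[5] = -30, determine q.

-1

f[4] = 14 - 5q
f[5] = -26 + 4q
So -26 + 4q = -30, giving q = -1.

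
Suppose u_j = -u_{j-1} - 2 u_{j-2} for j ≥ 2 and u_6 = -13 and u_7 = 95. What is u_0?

Rearranging, u_{j-2} = (u_j + u_{j-1}) / -2.
u_5 = (95 + (-13)) / -2 = 82/-2 = -41
u_4 = (-13 + (-41)) / -2 = -54/-2 = 27
u_3 = (-41 + 27) / -2 = -14/-2 = 7
u_2 = (27 + 7) / -2 = 34/-2 = -17
u_1 = (7 + (-17)) / -2 = -10/-2 = 5
u_0 = (-17 + 5) / -2 = -12/-2 = 6

6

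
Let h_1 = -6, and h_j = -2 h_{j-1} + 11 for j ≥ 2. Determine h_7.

-615

h_2 = -2·(-6) + 11 = 23
h_3 = -2·23 + 11 = -35
h_4 = -2·(-35) + 11 = 81
h_5 = -2·81 + 11 = -151
h_6 = -2·(-151) + 11 = 313
h_7 = -2·313 + 11 = -615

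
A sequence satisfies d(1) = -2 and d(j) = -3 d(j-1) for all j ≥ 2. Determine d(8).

4374

d(2) = -3·(-2) = 6
d(3) = -3·6 = -18
d(4) = -3·(-18) = 54
d(5) = -3·54 = -162
d(6) = -3·(-162) = 486
d(7) = -3·486 = -1458
d(8) = -3·(-1458) = 4374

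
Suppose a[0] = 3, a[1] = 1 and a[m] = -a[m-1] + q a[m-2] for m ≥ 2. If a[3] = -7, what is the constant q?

4

a[2] = -1 + 3q
a[3] = 1 - 2q
So 1 - 2q = -7, giving q = 4.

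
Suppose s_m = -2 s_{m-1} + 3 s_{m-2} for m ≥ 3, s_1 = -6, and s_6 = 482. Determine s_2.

2

Let s_2 = x.
s_3 = -18 - 2x
s_4 = 36 + 7x
s_5 = -126 - 20x
s_6 = 360 + 61x
So 360 + 61x = 482, giving x = 2.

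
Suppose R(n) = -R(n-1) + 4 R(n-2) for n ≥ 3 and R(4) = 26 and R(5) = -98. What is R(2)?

2

Rearranging, R(n-2) = (R(n) + R(n-1)) / 4.
R(3) = (-98 + 26) / 4 = -72/4 = -18
R(2) = (26 + (-18)) / 4 = 8/4 = 2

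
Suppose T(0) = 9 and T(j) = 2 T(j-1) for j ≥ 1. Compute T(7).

T(1) = 2·9 = 18
T(2) = 2·18 = 36
T(3) = 2·36 = 72
T(4) = 2·72 = 144
T(5) = 2·144 = 288
T(6) = 2·288 = 576
T(7) = 2·576 = 1152

1152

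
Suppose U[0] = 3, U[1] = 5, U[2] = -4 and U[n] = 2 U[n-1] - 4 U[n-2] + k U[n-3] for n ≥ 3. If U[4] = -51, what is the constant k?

U[3] = -28 + 3k
U[4] = -40 + 11k
So -40 + 11k = -51, giving k = -1.

-1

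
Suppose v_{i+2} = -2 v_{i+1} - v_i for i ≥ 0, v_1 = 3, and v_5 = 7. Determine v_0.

-2

Let v_0 = x.
v_2 = -6 - x
v_3 = 9 + 2x
v_4 = -12 - 3x
v_5 = 15 + 4x
So 15 + 4x = 7, giving x = -2.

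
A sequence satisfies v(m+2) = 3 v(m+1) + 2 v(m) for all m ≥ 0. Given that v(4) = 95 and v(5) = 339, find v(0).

Rearranging, v(m-2) = (v(m) - 3 v(m-1)) / 2.
v(3) = (339 - 3*95) / 2 = 54/2 = 27
v(2) = (95 - 3*27) / 2 = 14/2 = 7
v(1) = (27 - 3*7) / 2 = 6/2 = 3
v(0) = (7 - 3*3) / 2 = -2/2 = -1

-1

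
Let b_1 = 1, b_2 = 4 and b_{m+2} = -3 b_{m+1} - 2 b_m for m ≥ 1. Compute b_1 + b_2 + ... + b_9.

-849

b_3 = -3·4 - 2·1 = -14
b_4 = -3·(-14) - 2·4 = 34
b_5 = -3·34 - 2·(-14) = -74
b_6 = -3·(-74) - 2·34 = 154
b_7 = -3·154 - 2·(-74) = -314
b_8 = -3·(-314) - 2·154 = 634
b_9 = -3·634 - 2·(-314) = -1274
Sum = 1 + 4 + (-14) + 34 + (-74) + 154 + (-314) + 634 + (-1274) = -849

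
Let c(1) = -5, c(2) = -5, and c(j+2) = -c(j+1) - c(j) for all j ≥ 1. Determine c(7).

-5

c(3) = -(-5) - (-5) = 10
c(4) = -10 - (-5) = -5
c(5) = -(-5) - 10 = -5
c(6) = -(-5) - (-5) = 10
c(7) = -10 - (-5) = -5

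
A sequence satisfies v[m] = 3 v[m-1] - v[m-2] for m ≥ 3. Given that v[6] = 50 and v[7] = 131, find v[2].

Rearranging, v[m-2] = -(v[m] - 3 v[m-1]).
v[5] = -(131 - 3(50)) = 19
v[4] = -(50 - 3(19)) = 7
v[3] = -(19 - 3(7)) = 2
v[2] = -(7 - 3(2)) = -1

-1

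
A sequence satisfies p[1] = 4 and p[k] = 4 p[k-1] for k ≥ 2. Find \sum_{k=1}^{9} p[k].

p[2] = 4·4 = 16
p[3] = 4·16 = 64
p[4] = 4·64 = 256
p[5] = 4·256 = 1024
p[6] = 4·1024 = 4096
p[7] = 4·4096 = 16384
p[8] = 4·16384 = 65536
p[9] = 4·65536 = 262144
Sum = 4 + 16 + 64 + 256 + 1024 + 4096 + 16384 + 65536 + 262144 = 349524

349524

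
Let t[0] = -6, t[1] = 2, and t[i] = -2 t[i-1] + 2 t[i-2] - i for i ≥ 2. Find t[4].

t[2] = -2*2 + 2*(-6) - 2 = -18
t[3] = -2*(-18) + 2*2 - 3 = 37
t[4] = -2*37 + 2*(-18) - 4 = -114

-114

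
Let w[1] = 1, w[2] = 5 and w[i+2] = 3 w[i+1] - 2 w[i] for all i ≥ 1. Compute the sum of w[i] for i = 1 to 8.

996

w[3] = 3(5) - 2(1) = 13
w[4] = 3(13) - 2(5) = 29
w[5] = 3(29) - 2(13) = 61
w[6] = 3(61) - 2(29) = 125
w[7] = 3(125) - 2(61) = 253
w[8] = 3(253) - 2(125) = 509
Sum = 1 + 5 + 13 + 29 + 61 + 125 + 253 + 509 = 996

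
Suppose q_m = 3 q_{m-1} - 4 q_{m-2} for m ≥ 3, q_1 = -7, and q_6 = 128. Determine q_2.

-4

Let q_2 = y.
q_3 = 28 + 3y
q_4 = 84 + 5y
q_5 = 140 + 3y
q_6 = 84 - 11y
So 84 - 11y = 128, giving y = -4.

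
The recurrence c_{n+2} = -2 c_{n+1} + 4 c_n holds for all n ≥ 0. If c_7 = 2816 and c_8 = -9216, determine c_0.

-6

Rearranging, c_{n-2} = (c_n + 2 c_{n-1}) / 4.
c_6 = (-9216 + 2·2816) / 4 = -3584/4 = -896
c_5 = (2816 + 2·(-896)) / 4 = 1024/4 = 256
c_4 = (-896 + 2·256) / 4 = -384/4 = -96
c_3 = (256 + 2·(-96)) / 4 = 64/4 = 16
c_2 = (-96 + 2·16) / 4 = -64/4 = -16
c_1 = (16 + 2·(-16)) / 4 = -16/4 = -4
c_0 = (-16 + 2·(-4)) / 4 = -24/4 = -6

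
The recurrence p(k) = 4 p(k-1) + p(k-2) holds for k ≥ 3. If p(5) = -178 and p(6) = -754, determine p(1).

Rearranging, p(k-2) = p(k) - 4 p(k-1).
p(4) = -754 - 4*(-178) = -42
p(3) = -178 - 4*(-42) = -10
p(2) = -42 - 4*(-10) = -2
p(1) = -10 - 4*(-2) = -2

-2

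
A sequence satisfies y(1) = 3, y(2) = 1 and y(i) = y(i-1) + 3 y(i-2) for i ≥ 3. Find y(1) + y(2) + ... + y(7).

y(3) = 1 + 3*3 = 10
y(4) = 10 + 3*1 = 13
y(5) = 13 + 3*10 = 43
y(6) = 43 + 3*13 = 82
y(7) = 82 + 3*43 = 211
Sum = 3 + 1 + 10 + 13 + 43 + 82 + 211 = 363

363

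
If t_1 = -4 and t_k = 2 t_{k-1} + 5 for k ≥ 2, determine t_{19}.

The fixed point is 5/(1 - 2) = -5, so t_k + 5 = 2(t_{k-1} + 5).
Hence t_k = 1·2^{k-1} - 5.
t_{19} = 1·2^{18} - 5 = 1·262144 - 5 = 262139.

262139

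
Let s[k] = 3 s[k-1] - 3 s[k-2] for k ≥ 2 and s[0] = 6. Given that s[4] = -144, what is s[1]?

-4

Let s[1] = y.
s[2] = -18 + 3y
s[3] = -54 + 6y
s[4] = -108 + 9y
So -108 + 9y = -144, giving y = -4.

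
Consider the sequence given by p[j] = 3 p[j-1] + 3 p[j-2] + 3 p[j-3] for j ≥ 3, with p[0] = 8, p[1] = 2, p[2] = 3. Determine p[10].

505899

p[3] = 3*3 + 3*2 + 3*8 = 39
p[4] = 3*39 + 3*3 + 3*2 = 132
p[5] = 3*132 + 3*39 + 3*3 = 522
p[6] = 3*522 + 3*132 + 3*39 = 2079
p[7] = 3*2079 + 3*522 + 3*132 = 8199
p[8] = 3*8199 + 3*2079 + 3*522 = 32400
p[9] = 3*32400 + 3*8199 + 3*2079 = 128034
p[10] = 3*128034 + 3*32400 + 3*8199 = 505899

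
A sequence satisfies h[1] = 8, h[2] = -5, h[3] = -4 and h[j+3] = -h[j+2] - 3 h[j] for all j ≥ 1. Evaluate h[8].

-188

h[4] = -(-4) - 3*8 = -20
h[5] = -(-20) - 3*(-5) = 35
h[6] = -35 - 3*(-4) = -23
h[7] = -(-23) - 3*(-20) = 83
h[8] = -83 - 3*35 = -188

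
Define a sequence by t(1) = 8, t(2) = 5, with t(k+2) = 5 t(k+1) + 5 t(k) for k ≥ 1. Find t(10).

14243750

t(3) = 5*5 + 5*8 = 65
t(4) = 5*65 + 5*5 = 350
t(5) = 5*350 + 5*65 = 2075
t(6) = 5*2075 + 5*350 = 12125
t(7) = 5*12125 + 5*2075 = 71000
t(8) = 5*71000 + 5*12125 = 415625
t(9) = 5*415625 + 5*71000 = 2433125
t(10) = 5*2433125 + 5*415625 = 14243750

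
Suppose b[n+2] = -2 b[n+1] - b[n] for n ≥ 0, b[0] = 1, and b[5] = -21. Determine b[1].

-5

Let b[1] = x.
b[2] = -1 - 2x
b[3] = 2 + 3x
b[4] = -3 - 4x
b[5] = 4 + 5x
So 4 + 5x = -21, giving x = -5.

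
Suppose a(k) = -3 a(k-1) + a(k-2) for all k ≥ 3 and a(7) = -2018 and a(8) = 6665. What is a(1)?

Rearranging, a(k-2) = a(k) + 3 a(k-1).
a(6) = 6665 + 3(-2018) = 611
a(5) = -2018 + 3(611) = -185
a(4) = 611 + 3(-185) = 56
a(3) = -185 + 3(56) = -17
a(2) = 56 + 3(-17) = 5
a(1) = -17 + 3(5) = -2

-2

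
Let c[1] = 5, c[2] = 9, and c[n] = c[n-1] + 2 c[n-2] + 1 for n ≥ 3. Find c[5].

c[3] = 9 + 2*5 + 1 = 20
c[4] = 20 + 2*9 + 1 = 39
c[5] = 39 + 2*20 + 1 = 80

80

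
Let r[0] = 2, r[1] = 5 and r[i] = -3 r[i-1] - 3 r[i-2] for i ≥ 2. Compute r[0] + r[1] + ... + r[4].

-47

r[2] = -3*5 - 3*2 = -21
r[3] = -3*(-21) - 3*5 = 48
r[4] = -3*48 - 3*(-21) = -81
Sum = 2 + 5 + (-21) + 48 + (-81) = -47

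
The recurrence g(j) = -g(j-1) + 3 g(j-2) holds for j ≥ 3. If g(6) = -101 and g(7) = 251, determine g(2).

-2

Rearranging, g(j-2) = (g(j) + g(j-1)) / 3.
g(5) = (251 + (-101)) / 3 = 150/3 = 50
g(4) = (-101 + 50) / 3 = -51/3 = -17
g(3) = (50 + (-17)) / 3 = 33/3 = 11
g(2) = (-17 + 11) / 3 = -6/3 = -2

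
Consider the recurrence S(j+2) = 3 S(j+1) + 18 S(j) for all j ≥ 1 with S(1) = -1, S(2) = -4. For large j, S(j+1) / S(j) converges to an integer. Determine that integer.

6

The characteristic equation is r^2 - 3r - 18 = 0, which factors as (r - 6)(r + 3) = 0.
So the roots are 6 and -3. Since |6| > |-3| and the coefficient of 6^j is non-zero, the ratio tends to 6.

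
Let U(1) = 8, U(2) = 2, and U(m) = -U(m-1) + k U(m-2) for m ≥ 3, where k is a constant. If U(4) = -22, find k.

4

U(3) = -2 + 8k
U(4) = 2 - 6k
So 2 - 6k = -22, giving k = 4.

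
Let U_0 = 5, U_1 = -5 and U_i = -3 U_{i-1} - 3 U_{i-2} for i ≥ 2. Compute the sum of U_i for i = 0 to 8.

60

U_2 = -3(-5) - 3(5) = 0
U_3 = -3(0) - 3(-5) = 15
U_4 = -3(15) - 3(0) = -45
U_5 = -3(-45) - 3(15) = 90
U_6 = -3(90) - 3(-45) = -135
U_7 = -3(-135) - 3(90) = 135
U_8 = -3(135) - 3(-135) = 0
Sum = 5 + (-5) + 0 + 15 + (-45) + 90 + (-135) + 135 + 0 = 60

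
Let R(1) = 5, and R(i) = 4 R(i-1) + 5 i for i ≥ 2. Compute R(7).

R(2) = 4(5) + 10 = 30
R(3) = 4(30) + 15 = 135
R(4) = 4(135) + 20 = 560
R(5) = 4(560) + 25 = 2265
R(6) = 4(2265) + 30 = 9090
R(7) = 4(9090) + 35 = 36395

36395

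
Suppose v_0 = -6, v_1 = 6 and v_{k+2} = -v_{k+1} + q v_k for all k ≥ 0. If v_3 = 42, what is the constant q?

v_2 = -6 - 6q
v_3 = 6 + 12q
So 6 + 12q = 42, giving q = 3.

3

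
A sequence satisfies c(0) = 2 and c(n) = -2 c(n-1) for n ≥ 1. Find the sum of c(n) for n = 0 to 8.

c(1) = -2*2 = -4
c(2) = -2*(-4) = 8
c(3) = -2*8 = -16
c(4) = -2*(-16) = 32
c(5) = -2*32 = -64
c(6) = -2*(-64) = 128
c(7) = -2*128 = -256
c(8) = -2*(-256) = 512
Sum = 2 + (-4) + 8 + (-16) + 32 + (-64) + 128 + (-256) + 512 = 342

342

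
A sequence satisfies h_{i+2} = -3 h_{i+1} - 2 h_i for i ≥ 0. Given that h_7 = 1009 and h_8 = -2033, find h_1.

1

Rearranging, h_{i-2} = (h_i + 3 h_{i-1}) / -2.
h_6 = (-2033 + 3*1009) / -2 = 994/-2 = -497
h_5 = (1009 + 3*(-497)) / -2 = -482/-2 = 241
h_4 = (-497 + 3*241) / -2 = 226/-2 = -113
h_3 = (241 + 3*(-113)) / -2 = -98/-2 = 49
h_2 = (-113 + 3*49) / -2 = 34/-2 = -17
h_1 = (49 + 3*(-17)) / -2 = -2/-2 = 1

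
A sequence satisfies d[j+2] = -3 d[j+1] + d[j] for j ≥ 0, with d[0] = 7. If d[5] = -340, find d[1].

Let d[1] = y.
d[2] = 7 - 3y
d[3] = -21 + 10y
d[4] = 70 - 33y
d[5] = -231 + 109y
So -231 + 109y = -340, giving y = -1.

-1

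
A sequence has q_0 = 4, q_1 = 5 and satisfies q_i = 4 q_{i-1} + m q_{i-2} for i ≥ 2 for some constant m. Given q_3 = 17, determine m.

-3

q_2 = 20 + 4m
q_3 = 80 + 21m
So 80 + 21m = 17, giving m = -3.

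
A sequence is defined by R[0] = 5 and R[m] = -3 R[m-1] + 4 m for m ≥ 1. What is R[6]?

R[1] = -3*5 + 4 = -11
R[2] = -3*(-11) + 8 = 41
R[3] = -3*41 + 12 = -111
R[4] = -3*(-111) + 16 = 349
R[5] = -3*349 + 20 = -1027
R[6] = -3*(-1027) + 24 = 3105

3105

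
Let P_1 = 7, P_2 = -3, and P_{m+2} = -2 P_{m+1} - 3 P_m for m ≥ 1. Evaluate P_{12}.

327

P_3 = -2(-3) - 3(7) = -15
P_4 = -2(-15) - 3(-3) = 39
P_5 = -2(39) - 3(-15) = -33
P_6 = -2(-33) - 3(39) = -51
P_7 = -2(-51) - 3(-33) = 201
P_8 = -2(201) - 3(-51) = -249
P_9 = -2(-249) - 3(201) = -105
P_{10} = -2(-105) - 3(-249) = 957
P_{11} = -2(957) - 3(-105) = -1599
P_{12} = -2(-1599) - 3(957) = 327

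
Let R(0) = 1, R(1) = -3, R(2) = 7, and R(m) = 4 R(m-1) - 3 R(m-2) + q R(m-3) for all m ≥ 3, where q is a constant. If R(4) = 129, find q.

R(3) = 37 + q
R(4) = 127 + q
So 127 + q = 129, giving q = 2.

2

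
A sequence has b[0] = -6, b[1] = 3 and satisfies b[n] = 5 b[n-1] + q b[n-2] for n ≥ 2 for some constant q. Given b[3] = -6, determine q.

b[2] = 15 - 6q
b[3] = 75 - 27q
So 75 - 27q = -6, giving q = 3.

3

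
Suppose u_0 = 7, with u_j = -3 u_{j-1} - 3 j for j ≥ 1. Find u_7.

-16545

u_1 = -3·7 - 3 = -24
u_2 = -3·(-24) - 6 = 66
u_3 = -3·66 - 9 = -207
u_4 = -3·(-207) - 12 = 609
u_5 = -3·609 - 15 = -1842
u_6 = -3·(-1842) - 18 = 5508
u_7 = -3·5508 - 21 = -16545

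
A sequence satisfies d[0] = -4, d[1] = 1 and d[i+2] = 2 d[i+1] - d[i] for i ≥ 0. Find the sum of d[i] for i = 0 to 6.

d[2] = 2·1 - (-4) = 6
d[3] = 2·6 - 1 = 11
d[4] = 2·11 - 6 = 16
d[5] = 2·16 - 11 = 21
d[6] = 2·21 - 16 = 26
Sum = (-4) + 1 + 6 + 11 + 16 + 21 + 26 = 77

77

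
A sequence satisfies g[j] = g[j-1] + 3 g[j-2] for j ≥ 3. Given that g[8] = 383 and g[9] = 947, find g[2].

-1

Rearranging, g[j-2] = (g[j] - g[j-1]) / 3.
g[7] = (947 - 383) / 3 = 564/3 = 188
g[6] = (383 - 188) / 3 = 195/3 = 65
g[5] = (188 - 65) / 3 = 123/3 = 41
g[4] = (65 - 41) / 3 = 24/3 = 8
g[3] = (41 - 8) / 3 = 33/3 = 11
g[2] = (8 - 11) / 3 = -3/3 = -1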